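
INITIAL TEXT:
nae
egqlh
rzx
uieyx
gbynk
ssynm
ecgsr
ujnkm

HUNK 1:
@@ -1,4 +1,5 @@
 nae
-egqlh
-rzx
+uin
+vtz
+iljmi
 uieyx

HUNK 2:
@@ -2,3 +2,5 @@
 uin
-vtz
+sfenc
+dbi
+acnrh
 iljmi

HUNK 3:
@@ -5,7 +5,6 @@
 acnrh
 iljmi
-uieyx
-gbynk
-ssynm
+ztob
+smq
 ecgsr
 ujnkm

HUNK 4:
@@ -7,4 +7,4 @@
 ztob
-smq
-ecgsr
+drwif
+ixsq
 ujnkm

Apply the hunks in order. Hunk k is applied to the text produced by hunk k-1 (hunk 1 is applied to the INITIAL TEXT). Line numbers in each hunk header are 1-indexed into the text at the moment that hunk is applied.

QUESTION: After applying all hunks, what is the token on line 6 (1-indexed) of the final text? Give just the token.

Hunk 1: at line 1 remove [egqlh,rzx] add [uin,vtz,iljmi] -> 9 lines: nae uin vtz iljmi uieyx gbynk ssynm ecgsr ujnkm
Hunk 2: at line 2 remove [vtz] add [sfenc,dbi,acnrh] -> 11 lines: nae uin sfenc dbi acnrh iljmi uieyx gbynk ssynm ecgsr ujnkm
Hunk 3: at line 5 remove [uieyx,gbynk,ssynm] add [ztob,smq] -> 10 lines: nae uin sfenc dbi acnrh iljmi ztob smq ecgsr ujnkm
Hunk 4: at line 7 remove [smq,ecgsr] add [drwif,ixsq] -> 10 lines: nae uin sfenc dbi acnrh iljmi ztob drwif ixsq ujnkm
Final line 6: iljmi

Answer: iljmi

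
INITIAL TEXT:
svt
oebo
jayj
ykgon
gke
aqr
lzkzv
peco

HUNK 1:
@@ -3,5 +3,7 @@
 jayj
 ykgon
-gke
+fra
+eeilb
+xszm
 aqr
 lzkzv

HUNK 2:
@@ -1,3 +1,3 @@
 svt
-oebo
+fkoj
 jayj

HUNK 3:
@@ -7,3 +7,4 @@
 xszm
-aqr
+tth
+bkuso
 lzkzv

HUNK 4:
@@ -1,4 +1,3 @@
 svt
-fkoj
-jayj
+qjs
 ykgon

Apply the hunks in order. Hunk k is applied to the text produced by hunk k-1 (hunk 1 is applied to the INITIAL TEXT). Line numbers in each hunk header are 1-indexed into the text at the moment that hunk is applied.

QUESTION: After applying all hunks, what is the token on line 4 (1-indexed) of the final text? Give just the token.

Answer: fra

Derivation:
Hunk 1: at line 3 remove [gke] add [fra,eeilb,xszm] -> 10 lines: svt oebo jayj ykgon fra eeilb xszm aqr lzkzv peco
Hunk 2: at line 1 remove [oebo] add [fkoj] -> 10 lines: svt fkoj jayj ykgon fra eeilb xszm aqr lzkzv peco
Hunk 3: at line 7 remove [aqr] add [tth,bkuso] -> 11 lines: svt fkoj jayj ykgon fra eeilb xszm tth bkuso lzkzv peco
Hunk 4: at line 1 remove [fkoj,jayj] add [qjs] -> 10 lines: svt qjs ykgon fra eeilb xszm tth bkuso lzkzv peco
Final line 4: fra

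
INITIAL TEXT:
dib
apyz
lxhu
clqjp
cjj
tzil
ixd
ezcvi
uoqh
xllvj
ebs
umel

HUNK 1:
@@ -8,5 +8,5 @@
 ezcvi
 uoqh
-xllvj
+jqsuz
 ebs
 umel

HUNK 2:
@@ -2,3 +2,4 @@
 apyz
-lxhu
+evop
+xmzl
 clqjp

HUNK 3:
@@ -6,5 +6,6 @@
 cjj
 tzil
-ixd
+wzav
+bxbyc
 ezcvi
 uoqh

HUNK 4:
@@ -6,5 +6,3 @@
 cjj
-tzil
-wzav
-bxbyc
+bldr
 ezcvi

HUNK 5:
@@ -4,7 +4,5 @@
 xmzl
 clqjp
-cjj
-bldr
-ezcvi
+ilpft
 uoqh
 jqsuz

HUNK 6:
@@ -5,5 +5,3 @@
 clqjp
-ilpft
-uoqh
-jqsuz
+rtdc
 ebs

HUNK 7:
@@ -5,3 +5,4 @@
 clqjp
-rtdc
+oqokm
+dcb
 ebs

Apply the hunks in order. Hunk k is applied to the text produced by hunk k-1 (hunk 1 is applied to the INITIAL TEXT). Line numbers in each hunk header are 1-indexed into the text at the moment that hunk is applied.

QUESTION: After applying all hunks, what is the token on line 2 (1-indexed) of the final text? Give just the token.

Hunk 1: at line 8 remove [xllvj] add [jqsuz] -> 12 lines: dib apyz lxhu clqjp cjj tzil ixd ezcvi uoqh jqsuz ebs umel
Hunk 2: at line 2 remove [lxhu] add [evop,xmzl] -> 13 lines: dib apyz evop xmzl clqjp cjj tzil ixd ezcvi uoqh jqsuz ebs umel
Hunk 3: at line 6 remove [ixd] add [wzav,bxbyc] -> 14 lines: dib apyz evop xmzl clqjp cjj tzil wzav bxbyc ezcvi uoqh jqsuz ebs umel
Hunk 4: at line 6 remove [tzil,wzav,bxbyc] add [bldr] -> 12 lines: dib apyz evop xmzl clqjp cjj bldr ezcvi uoqh jqsuz ebs umel
Hunk 5: at line 4 remove [cjj,bldr,ezcvi] add [ilpft] -> 10 lines: dib apyz evop xmzl clqjp ilpft uoqh jqsuz ebs umel
Hunk 6: at line 5 remove [ilpft,uoqh,jqsuz] add [rtdc] -> 8 lines: dib apyz evop xmzl clqjp rtdc ebs umel
Hunk 7: at line 5 remove [rtdc] add [oqokm,dcb] -> 9 lines: dib apyz evop xmzl clqjp oqokm dcb ebs umel
Final line 2: apyz

Answer: apyz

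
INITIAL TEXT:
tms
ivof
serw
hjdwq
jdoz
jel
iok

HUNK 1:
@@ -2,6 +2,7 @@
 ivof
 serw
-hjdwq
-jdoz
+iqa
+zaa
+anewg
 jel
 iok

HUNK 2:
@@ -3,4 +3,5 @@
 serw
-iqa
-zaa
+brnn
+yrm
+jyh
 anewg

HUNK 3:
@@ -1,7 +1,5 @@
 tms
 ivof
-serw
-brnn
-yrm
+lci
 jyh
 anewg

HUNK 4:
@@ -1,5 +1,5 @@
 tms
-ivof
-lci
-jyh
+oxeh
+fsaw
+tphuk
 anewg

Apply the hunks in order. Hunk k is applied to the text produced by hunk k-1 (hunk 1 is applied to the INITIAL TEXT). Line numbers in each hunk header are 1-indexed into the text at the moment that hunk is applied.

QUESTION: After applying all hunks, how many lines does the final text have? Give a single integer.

Hunk 1: at line 2 remove [hjdwq,jdoz] add [iqa,zaa,anewg] -> 8 lines: tms ivof serw iqa zaa anewg jel iok
Hunk 2: at line 3 remove [iqa,zaa] add [brnn,yrm,jyh] -> 9 lines: tms ivof serw brnn yrm jyh anewg jel iok
Hunk 3: at line 1 remove [serw,brnn,yrm] add [lci] -> 7 lines: tms ivof lci jyh anewg jel iok
Hunk 4: at line 1 remove [ivof,lci,jyh] add [oxeh,fsaw,tphuk] -> 7 lines: tms oxeh fsaw tphuk anewg jel iok
Final line count: 7

Answer: 7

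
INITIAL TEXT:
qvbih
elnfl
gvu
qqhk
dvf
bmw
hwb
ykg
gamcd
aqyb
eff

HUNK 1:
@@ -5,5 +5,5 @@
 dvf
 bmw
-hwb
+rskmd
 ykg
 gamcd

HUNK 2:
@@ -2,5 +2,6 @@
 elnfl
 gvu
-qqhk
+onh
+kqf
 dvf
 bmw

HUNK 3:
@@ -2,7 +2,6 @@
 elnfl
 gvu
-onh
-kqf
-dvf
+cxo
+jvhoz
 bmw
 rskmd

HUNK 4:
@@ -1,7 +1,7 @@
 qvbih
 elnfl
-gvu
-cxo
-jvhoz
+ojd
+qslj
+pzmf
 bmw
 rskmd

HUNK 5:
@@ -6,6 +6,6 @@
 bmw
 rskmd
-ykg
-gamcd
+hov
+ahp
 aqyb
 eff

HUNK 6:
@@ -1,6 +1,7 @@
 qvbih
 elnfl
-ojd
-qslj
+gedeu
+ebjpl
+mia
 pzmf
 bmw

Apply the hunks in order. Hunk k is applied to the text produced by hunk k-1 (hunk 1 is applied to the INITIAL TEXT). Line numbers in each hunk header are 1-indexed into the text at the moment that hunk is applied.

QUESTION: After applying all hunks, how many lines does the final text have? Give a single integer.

Hunk 1: at line 5 remove [hwb] add [rskmd] -> 11 lines: qvbih elnfl gvu qqhk dvf bmw rskmd ykg gamcd aqyb eff
Hunk 2: at line 2 remove [qqhk] add [onh,kqf] -> 12 lines: qvbih elnfl gvu onh kqf dvf bmw rskmd ykg gamcd aqyb eff
Hunk 3: at line 2 remove [onh,kqf,dvf] add [cxo,jvhoz] -> 11 lines: qvbih elnfl gvu cxo jvhoz bmw rskmd ykg gamcd aqyb eff
Hunk 4: at line 1 remove [gvu,cxo,jvhoz] add [ojd,qslj,pzmf] -> 11 lines: qvbih elnfl ojd qslj pzmf bmw rskmd ykg gamcd aqyb eff
Hunk 5: at line 6 remove [ykg,gamcd] add [hov,ahp] -> 11 lines: qvbih elnfl ojd qslj pzmf bmw rskmd hov ahp aqyb eff
Hunk 6: at line 1 remove [ojd,qslj] add [gedeu,ebjpl,mia] -> 12 lines: qvbih elnfl gedeu ebjpl mia pzmf bmw rskmd hov ahp aqyb eff
Final line count: 12

Answer: 12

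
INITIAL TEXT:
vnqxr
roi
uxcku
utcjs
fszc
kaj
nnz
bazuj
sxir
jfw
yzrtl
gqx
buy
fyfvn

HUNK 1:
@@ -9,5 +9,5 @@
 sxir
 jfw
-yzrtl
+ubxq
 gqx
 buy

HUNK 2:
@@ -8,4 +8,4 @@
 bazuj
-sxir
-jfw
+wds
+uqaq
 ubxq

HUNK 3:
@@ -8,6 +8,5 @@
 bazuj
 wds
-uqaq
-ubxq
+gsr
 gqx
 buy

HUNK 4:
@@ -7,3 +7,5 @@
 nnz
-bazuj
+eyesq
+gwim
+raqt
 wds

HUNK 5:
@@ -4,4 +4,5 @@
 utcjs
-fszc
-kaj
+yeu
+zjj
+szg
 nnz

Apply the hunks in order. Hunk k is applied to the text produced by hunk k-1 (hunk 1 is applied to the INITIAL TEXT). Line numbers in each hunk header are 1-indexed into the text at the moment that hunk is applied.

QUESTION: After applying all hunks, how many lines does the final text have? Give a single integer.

Hunk 1: at line 9 remove [yzrtl] add [ubxq] -> 14 lines: vnqxr roi uxcku utcjs fszc kaj nnz bazuj sxir jfw ubxq gqx buy fyfvn
Hunk 2: at line 8 remove [sxir,jfw] add [wds,uqaq] -> 14 lines: vnqxr roi uxcku utcjs fszc kaj nnz bazuj wds uqaq ubxq gqx buy fyfvn
Hunk 3: at line 8 remove [uqaq,ubxq] add [gsr] -> 13 lines: vnqxr roi uxcku utcjs fszc kaj nnz bazuj wds gsr gqx buy fyfvn
Hunk 4: at line 7 remove [bazuj] add [eyesq,gwim,raqt] -> 15 lines: vnqxr roi uxcku utcjs fszc kaj nnz eyesq gwim raqt wds gsr gqx buy fyfvn
Hunk 5: at line 4 remove [fszc,kaj] add [yeu,zjj,szg] -> 16 lines: vnqxr roi uxcku utcjs yeu zjj szg nnz eyesq gwim raqt wds gsr gqx buy fyfvn
Final line count: 16

Answer: 16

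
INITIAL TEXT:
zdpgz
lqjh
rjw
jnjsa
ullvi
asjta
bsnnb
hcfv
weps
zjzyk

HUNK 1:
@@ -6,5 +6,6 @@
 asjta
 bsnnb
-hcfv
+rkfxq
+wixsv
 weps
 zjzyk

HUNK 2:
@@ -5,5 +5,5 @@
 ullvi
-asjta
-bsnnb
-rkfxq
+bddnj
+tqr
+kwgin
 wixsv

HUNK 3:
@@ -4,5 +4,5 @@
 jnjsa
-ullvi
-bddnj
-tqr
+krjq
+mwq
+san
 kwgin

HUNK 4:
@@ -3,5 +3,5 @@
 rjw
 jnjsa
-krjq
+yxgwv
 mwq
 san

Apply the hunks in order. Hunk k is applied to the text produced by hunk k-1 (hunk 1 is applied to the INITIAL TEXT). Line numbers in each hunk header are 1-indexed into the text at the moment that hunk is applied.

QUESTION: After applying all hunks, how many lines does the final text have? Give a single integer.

Answer: 11

Derivation:
Hunk 1: at line 6 remove [hcfv] add [rkfxq,wixsv] -> 11 lines: zdpgz lqjh rjw jnjsa ullvi asjta bsnnb rkfxq wixsv weps zjzyk
Hunk 2: at line 5 remove [asjta,bsnnb,rkfxq] add [bddnj,tqr,kwgin] -> 11 lines: zdpgz lqjh rjw jnjsa ullvi bddnj tqr kwgin wixsv weps zjzyk
Hunk 3: at line 4 remove [ullvi,bddnj,tqr] add [krjq,mwq,san] -> 11 lines: zdpgz lqjh rjw jnjsa krjq mwq san kwgin wixsv weps zjzyk
Hunk 4: at line 3 remove [krjq] add [yxgwv] -> 11 lines: zdpgz lqjh rjw jnjsa yxgwv mwq san kwgin wixsv weps zjzyk
Final line count: 11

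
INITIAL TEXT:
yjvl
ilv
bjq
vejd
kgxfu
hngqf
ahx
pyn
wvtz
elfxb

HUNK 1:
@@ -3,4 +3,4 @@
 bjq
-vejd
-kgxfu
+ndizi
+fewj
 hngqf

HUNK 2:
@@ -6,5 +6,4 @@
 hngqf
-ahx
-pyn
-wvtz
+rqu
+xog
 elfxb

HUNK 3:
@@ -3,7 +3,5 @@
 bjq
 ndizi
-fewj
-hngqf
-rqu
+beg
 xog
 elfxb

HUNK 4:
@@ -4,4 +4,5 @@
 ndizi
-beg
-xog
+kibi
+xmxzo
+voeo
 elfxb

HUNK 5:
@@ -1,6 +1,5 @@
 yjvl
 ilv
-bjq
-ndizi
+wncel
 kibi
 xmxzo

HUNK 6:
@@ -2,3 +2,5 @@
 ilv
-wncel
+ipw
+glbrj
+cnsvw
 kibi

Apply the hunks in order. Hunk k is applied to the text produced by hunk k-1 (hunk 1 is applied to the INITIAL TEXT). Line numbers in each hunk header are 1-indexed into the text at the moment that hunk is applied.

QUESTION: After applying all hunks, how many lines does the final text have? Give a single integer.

Hunk 1: at line 3 remove [vejd,kgxfu] add [ndizi,fewj] -> 10 lines: yjvl ilv bjq ndizi fewj hngqf ahx pyn wvtz elfxb
Hunk 2: at line 6 remove [ahx,pyn,wvtz] add [rqu,xog] -> 9 lines: yjvl ilv bjq ndizi fewj hngqf rqu xog elfxb
Hunk 3: at line 3 remove [fewj,hngqf,rqu] add [beg] -> 7 lines: yjvl ilv bjq ndizi beg xog elfxb
Hunk 4: at line 4 remove [beg,xog] add [kibi,xmxzo,voeo] -> 8 lines: yjvl ilv bjq ndizi kibi xmxzo voeo elfxb
Hunk 5: at line 1 remove [bjq,ndizi] add [wncel] -> 7 lines: yjvl ilv wncel kibi xmxzo voeo elfxb
Hunk 6: at line 2 remove [wncel] add [ipw,glbrj,cnsvw] -> 9 lines: yjvl ilv ipw glbrj cnsvw kibi xmxzo voeo elfxb
Final line count: 9

Answer: 9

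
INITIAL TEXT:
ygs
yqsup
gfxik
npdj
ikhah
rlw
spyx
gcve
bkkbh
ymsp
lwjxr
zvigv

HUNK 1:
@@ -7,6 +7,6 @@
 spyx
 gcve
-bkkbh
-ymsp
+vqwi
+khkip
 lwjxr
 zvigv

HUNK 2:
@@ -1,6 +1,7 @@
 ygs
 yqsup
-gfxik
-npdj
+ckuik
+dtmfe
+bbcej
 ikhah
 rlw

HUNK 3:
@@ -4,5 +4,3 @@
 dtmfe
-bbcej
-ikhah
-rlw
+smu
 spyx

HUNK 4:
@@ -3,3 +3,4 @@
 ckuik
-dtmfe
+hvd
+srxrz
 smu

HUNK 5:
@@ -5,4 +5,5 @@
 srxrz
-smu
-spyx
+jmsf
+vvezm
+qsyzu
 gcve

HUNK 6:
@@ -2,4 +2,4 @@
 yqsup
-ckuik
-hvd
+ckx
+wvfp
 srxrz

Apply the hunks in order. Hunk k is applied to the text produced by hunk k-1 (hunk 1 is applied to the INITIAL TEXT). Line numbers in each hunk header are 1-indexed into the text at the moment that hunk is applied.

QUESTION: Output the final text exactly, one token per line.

Answer: ygs
yqsup
ckx
wvfp
srxrz
jmsf
vvezm
qsyzu
gcve
vqwi
khkip
lwjxr
zvigv

Derivation:
Hunk 1: at line 7 remove [bkkbh,ymsp] add [vqwi,khkip] -> 12 lines: ygs yqsup gfxik npdj ikhah rlw spyx gcve vqwi khkip lwjxr zvigv
Hunk 2: at line 1 remove [gfxik,npdj] add [ckuik,dtmfe,bbcej] -> 13 lines: ygs yqsup ckuik dtmfe bbcej ikhah rlw spyx gcve vqwi khkip lwjxr zvigv
Hunk 3: at line 4 remove [bbcej,ikhah,rlw] add [smu] -> 11 lines: ygs yqsup ckuik dtmfe smu spyx gcve vqwi khkip lwjxr zvigv
Hunk 4: at line 3 remove [dtmfe] add [hvd,srxrz] -> 12 lines: ygs yqsup ckuik hvd srxrz smu spyx gcve vqwi khkip lwjxr zvigv
Hunk 5: at line 5 remove [smu,spyx] add [jmsf,vvezm,qsyzu] -> 13 lines: ygs yqsup ckuik hvd srxrz jmsf vvezm qsyzu gcve vqwi khkip lwjxr zvigv
Hunk 6: at line 2 remove [ckuik,hvd] add [ckx,wvfp] -> 13 lines: ygs yqsup ckx wvfp srxrz jmsf vvezm qsyzu gcve vqwi khkip lwjxr zvigv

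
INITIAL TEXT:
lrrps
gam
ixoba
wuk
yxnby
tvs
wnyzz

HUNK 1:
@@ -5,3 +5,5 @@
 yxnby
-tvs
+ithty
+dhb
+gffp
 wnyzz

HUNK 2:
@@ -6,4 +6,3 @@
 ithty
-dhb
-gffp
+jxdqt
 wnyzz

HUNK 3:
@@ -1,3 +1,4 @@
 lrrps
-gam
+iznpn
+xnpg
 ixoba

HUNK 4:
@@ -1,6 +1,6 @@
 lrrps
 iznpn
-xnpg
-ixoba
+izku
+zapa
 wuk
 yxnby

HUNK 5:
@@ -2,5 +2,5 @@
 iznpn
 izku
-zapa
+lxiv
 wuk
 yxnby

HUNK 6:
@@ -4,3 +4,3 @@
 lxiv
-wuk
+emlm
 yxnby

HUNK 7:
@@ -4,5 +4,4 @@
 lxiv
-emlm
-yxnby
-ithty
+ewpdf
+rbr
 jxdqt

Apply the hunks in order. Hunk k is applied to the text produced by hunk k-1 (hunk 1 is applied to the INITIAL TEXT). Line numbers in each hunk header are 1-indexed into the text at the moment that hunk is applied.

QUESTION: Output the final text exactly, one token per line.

Answer: lrrps
iznpn
izku
lxiv
ewpdf
rbr
jxdqt
wnyzz

Derivation:
Hunk 1: at line 5 remove [tvs] add [ithty,dhb,gffp] -> 9 lines: lrrps gam ixoba wuk yxnby ithty dhb gffp wnyzz
Hunk 2: at line 6 remove [dhb,gffp] add [jxdqt] -> 8 lines: lrrps gam ixoba wuk yxnby ithty jxdqt wnyzz
Hunk 3: at line 1 remove [gam] add [iznpn,xnpg] -> 9 lines: lrrps iznpn xnpg ixoba wuk yxnby ithty jxdqt wnyzz
Hunk 4: at line 1 remove [xnpg,ixoba] add [izku,zapa] -> 9 lines: lrrps iznpn izku zapa wuk yxnby ithty jxdqt wnyzz
Hunk 5: at line 2 remove [zapa] add [lxiv] -> 9 lines: lrrps iznpn izku lxiv wuk yxnby ithty jxdqt wnyzz
Hunk 6: at line 4 remove [wuk] add [emlm] -> 9 lines: lrrps iznpn izku lxiv emlm yxnby ithty jxdqt wnyzz
Hunk 7: at line 4 remove [emlm,yxnby,ithty] add [ewpdf,rbr] -> 8 lines: lrrps iznpn izku lxiv ewpdf rbr jxdqt wnyzz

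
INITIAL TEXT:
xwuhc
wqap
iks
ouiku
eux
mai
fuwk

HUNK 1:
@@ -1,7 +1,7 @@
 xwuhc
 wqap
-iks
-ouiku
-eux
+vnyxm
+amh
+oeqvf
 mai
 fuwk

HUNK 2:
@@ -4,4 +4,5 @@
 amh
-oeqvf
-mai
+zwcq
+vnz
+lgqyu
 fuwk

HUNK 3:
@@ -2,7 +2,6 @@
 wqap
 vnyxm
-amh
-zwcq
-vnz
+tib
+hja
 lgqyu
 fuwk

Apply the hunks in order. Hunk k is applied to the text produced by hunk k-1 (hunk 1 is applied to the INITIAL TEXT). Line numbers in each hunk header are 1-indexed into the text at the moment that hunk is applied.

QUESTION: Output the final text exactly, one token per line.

Answer: xwuhc
wqap
vnyxm
tib
hja
lgqyu
fuwk

Derivation:
Hunk 1: at line 1 remove [iks,ouiku,eux] add [vnyxm,amh,oeqvf] -> 7 lines: xwuhc wqap vnyxm amh oeqvf mai fuwk
Hunk 2: at line 4 remove [oeqvf,mai] add [zwcq,vnz,lgqyu] -> 8 lines: xwuhc wqap vnyxm amh zwcq vnz lgqyu fuwk
Hunk 3: at line 2 remove [amh,zwcq,vnz] add [tib,hja] -> 7 lines: xwuhc wqap vnyxm tib hja lgqyu fuwk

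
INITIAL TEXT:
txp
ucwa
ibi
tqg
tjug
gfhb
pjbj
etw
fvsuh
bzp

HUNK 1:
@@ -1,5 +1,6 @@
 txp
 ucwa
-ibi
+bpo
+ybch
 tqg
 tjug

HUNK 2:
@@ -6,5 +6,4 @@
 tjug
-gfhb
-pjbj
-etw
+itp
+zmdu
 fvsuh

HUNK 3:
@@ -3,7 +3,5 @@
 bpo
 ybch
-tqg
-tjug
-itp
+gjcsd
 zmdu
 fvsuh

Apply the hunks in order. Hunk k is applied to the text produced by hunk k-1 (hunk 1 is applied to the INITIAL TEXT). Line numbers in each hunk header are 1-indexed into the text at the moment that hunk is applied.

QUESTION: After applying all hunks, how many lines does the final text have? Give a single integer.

Hunk 1: at line 1 remove [ibi] add [bpo,ybch] -> 11 lines: txp ucwa bpo ybch tqg tjug gfhb pjbj etw fvsuh bzp
Hunk 2: at line 6 remove [gfhb,pjbj,etw] add [itp,zmdu] -> 10 lines: txp ucwa bpo ybch tqg tjug itp zmdu fvsuh bzp
Hunk 3: at line 3 remove [tqg,tjug,itp] add [gjcsd] -> 8 lines: txp ucwa bpo ybch gjcsd zmdu fvsuh bzp
Final line count: 8

Answer: 8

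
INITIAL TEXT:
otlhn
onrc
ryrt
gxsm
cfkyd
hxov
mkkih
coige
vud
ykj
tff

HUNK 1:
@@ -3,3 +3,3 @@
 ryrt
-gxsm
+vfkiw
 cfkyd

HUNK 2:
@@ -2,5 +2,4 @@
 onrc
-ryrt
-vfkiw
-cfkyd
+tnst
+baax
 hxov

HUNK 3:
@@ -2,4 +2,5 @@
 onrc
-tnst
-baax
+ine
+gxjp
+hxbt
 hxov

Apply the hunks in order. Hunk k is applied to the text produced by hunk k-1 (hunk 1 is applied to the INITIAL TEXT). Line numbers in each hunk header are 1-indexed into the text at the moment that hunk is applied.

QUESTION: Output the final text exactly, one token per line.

Hunk 1: at line 3 remove [gxsm] add [vfkiw] -> 11 lines: otlhn onrc ryrt vfkiw cfkyd hxov mkkih coige vud ykj tff
Hunk 2: at line 2 remove [ryrt,vfkiw,cfkyd] add [tnst,baax] -> 10 lines: otlhn onrc tnst baax hxov mkkih coige vud ykj tff
Hunk 3: at line 2 remove [tnst,baax] add [ine,gxjp,hxbt] -> 11 lines: otlhn onrc ine gxjp hxbt hxov mkkih coige vud ykj tff

Answer: otlhn
onrc
ine
gxjp
hxbt
hxov
mkkih
coige
vud
ykj
tff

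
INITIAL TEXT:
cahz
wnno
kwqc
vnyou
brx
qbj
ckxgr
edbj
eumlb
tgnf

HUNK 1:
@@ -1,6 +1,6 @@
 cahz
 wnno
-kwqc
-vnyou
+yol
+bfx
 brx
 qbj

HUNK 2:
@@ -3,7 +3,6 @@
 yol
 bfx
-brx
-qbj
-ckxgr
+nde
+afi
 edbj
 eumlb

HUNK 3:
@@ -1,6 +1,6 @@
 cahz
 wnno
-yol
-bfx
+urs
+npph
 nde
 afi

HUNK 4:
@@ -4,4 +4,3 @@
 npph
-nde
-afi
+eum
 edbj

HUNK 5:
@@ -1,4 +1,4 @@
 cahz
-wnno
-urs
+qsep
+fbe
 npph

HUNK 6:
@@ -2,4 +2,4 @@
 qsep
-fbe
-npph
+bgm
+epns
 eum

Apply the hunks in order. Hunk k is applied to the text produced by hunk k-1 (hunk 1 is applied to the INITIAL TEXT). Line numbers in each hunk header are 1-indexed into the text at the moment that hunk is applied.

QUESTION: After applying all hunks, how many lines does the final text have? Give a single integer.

Answer: 8

Derivation:
Hunk 1: at line 1 remove [kwqc,vnyou] add [yol,bfx] -> 10 lines: cahz wnno yol bfx brx qbj ckxgr edbj eumlb tgnf
Hunk 2: at line 3 remove [brx,qbj,ckxgr] add [nde,afi] -> 9 lines: cahz wnno yol bfx nde afi edbj eumlb tgnf
Hunk 3: at line 1 remove [yol,bfx] add [urs,npph] -> 9 lines: cahz wnno urs npph nde afi edbj eumlb tgnf
Hunk 4: at line 4 remove [nde,afi] add [eum] -> 8 lines: cahz wnno urs npph eum edbj eumlb tgnf
Hunk 5: at line 1 remove [wnno,urs] add [qsep,fbe] -> 8 lines: cahz qsep fbe npph eum edbj eumlb tgnf
Hunk 6: at line 2 remove [fbe,npph] add [bgm,epns] -> 8 lines: cahz qsep bgm epns eum edbj eumlb tgnf
Final line count: 8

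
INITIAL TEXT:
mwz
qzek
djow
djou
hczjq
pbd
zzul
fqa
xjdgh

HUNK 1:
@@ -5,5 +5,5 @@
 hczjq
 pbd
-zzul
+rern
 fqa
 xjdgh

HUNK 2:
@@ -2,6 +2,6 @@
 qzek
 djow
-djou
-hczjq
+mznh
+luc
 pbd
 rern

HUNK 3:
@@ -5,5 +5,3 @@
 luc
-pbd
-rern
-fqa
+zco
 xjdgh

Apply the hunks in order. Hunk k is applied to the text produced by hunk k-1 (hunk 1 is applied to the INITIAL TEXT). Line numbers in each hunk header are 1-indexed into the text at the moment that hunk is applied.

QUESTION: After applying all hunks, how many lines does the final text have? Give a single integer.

Answer: 7

Derivation:
Hunk 1: at line 5 remove [zzul] add [rern] -> 9 lines: mwz qzek djow djou hczjq pbd rern fqa xjdgh
Hunk 2: at line 2 remove [djou,hczjq] add [mznh,luc] -> 9 lines: mwz qzek djow mznh luc pbd rern fqa xjdgh
Hunk 3: at line 5 remove [pbd,rern,fqa] add [zco] -> 7 lines: mwz qzek djow mznh luc zco xjdgh
Final line count: 7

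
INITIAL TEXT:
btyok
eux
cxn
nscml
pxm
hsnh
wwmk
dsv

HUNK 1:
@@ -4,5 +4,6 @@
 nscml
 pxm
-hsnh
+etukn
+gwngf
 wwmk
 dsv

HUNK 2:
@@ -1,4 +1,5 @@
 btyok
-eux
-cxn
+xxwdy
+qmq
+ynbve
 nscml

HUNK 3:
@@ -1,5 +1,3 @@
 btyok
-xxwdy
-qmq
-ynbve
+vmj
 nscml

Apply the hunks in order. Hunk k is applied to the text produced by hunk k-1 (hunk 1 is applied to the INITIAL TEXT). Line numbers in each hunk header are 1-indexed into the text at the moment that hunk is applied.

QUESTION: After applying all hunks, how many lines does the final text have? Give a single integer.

Answer: 8

Derivation:
Hunk 1: at line 4 remove [hsnh] add [etukn,gwngf] -> 9 lines: btyok eux cxn nscml pxm etukn gwngf wwmk dsv
Hunk 2: at line 1 remove [eux,cxn] add [xxwdy,qmq,ynbve] -> 10 lines: btyok xxwdy qmq ynbve nscml pxm etukn gwngf wwmk dsv
Hunk 3: at line 1 remove [xxwdy,qmq,ynbve] add [vmj] -> 8 lines: btyok vmj nscml pxm etukn gwngf wwmk dsv
Final line count: 8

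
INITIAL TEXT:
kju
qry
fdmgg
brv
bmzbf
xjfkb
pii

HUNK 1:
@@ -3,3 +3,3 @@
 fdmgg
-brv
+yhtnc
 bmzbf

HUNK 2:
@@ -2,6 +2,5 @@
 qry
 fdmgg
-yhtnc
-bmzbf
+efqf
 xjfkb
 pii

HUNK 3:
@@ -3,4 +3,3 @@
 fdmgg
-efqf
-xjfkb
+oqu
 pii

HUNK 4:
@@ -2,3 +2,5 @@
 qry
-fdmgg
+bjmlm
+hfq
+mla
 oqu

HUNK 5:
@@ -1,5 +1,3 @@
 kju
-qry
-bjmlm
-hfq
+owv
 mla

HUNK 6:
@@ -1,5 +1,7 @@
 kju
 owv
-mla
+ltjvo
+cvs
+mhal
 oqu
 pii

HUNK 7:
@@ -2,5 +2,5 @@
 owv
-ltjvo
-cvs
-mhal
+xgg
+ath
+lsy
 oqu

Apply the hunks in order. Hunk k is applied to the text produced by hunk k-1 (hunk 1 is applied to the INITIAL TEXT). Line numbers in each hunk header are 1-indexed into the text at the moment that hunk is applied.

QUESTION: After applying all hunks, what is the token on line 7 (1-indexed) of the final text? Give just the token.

Answer: pii

Derivation:
Hunk 1: at line 3 remove [brv] add [yhtnc] -> 7 lines: kju qry fdmgg yhtnc bmzbf xjfkb pii
Hunk 2: at line 2 remove [yhtnc,bmzbf] add [efqf] -> 6 lines: kju qry fdmgg efqf xjfkb pii
Hunk 3: at line 3 remove [efqf,xjfkb] add [oqu] -> 5 lines: kju qry fdmgg oqu pii
Hunk 4: at line 2 remove [fdmgg] add [bjmlm,hfq,mla] -> 7 lines: kju qry bjmlm hfq mla oqu pii
Hunk 5: at line 1 remove [qry,bjmlm,hfq] add [owv] -> 5 lines: kju owv mla oqu pii
Hunk 6: at line 1 remove [mla] add [ltjvo,cvs,mhal] -> 7 lines: kju owv ltjvo cvs mhal oqu pii
Hunk 7: at line 2 remove [ltjvo,cvs,mhal] add [xgg,ath,lsy] -> 7 lines: kju owv xgg ath lsy oqu pii
Final line 7: pii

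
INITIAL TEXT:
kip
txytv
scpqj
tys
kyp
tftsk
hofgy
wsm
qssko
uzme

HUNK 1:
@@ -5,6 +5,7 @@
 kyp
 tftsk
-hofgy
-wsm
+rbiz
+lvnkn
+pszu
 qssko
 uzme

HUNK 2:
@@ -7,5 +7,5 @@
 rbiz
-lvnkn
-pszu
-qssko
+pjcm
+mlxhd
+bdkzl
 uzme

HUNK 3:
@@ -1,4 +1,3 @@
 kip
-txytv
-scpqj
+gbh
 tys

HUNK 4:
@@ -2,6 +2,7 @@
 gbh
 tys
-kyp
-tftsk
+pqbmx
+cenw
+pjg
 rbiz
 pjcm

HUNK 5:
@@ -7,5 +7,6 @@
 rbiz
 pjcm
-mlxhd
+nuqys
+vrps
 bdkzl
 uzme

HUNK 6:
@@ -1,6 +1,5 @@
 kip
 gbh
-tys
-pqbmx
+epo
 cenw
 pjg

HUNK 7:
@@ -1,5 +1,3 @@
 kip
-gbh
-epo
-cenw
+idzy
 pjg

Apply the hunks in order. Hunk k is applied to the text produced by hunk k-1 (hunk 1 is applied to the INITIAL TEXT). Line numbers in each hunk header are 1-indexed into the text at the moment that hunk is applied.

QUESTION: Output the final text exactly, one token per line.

Answer: kip
idzy
pjg
rbiz
pjcm
nuqys
vrps
bdkzl
uzme

Derivation:
Hunk 1: at line 5 remove [hofgy,wsm] add [rbiz,lvnkn,pszu] -> 11 lines: kip txytv scpqj tys kyp tftsk rbiz lvnkn pszu qssko uzme
Hunk 2: at line 7 remove [lvnkn,pszu,qssko] add [pjcm,mlxhd,bdkzl] -> 11 lines: kip txytv scpqj tys kyp tftsk rbiz pjcm mlxhd bdkzl uzme
Hunk 3: at line 1 remove [txytv,scpqj] add [gbh] -> 10 lines: kip gbh tys kyp tftsk rbiz pjcm mlxhd bdkzl uzme
Hunk 4: at line 2 remove [kyp,tftsk] add [pqbmx,cenw,pjg] -> 11 lines: kip gbh tys pqbmx cenw pjg rbiz pjcm mlxhd bdkzl uzme
Hunk 5: at line 7 remove [mlxhd] add [nuqys,vrps] -> 12 lines: kip gbh tys pqbmx cenw pjg rbiz pjcm nuqys vrps bdkzl uzme
Hunk 6: at line 1 remove [tys,pqbmx] add [epo] -> 11 lines: kip gbh epo cenw pjg rbiz pjcm nuqys vrps bdkzl uzme
Hunk 7: at line 1 remove [gbh,epo,cenw] add [idzy] -> 9 lines: kip idzy pjg rbiz pjcm nuqys vrps bdkzl uzme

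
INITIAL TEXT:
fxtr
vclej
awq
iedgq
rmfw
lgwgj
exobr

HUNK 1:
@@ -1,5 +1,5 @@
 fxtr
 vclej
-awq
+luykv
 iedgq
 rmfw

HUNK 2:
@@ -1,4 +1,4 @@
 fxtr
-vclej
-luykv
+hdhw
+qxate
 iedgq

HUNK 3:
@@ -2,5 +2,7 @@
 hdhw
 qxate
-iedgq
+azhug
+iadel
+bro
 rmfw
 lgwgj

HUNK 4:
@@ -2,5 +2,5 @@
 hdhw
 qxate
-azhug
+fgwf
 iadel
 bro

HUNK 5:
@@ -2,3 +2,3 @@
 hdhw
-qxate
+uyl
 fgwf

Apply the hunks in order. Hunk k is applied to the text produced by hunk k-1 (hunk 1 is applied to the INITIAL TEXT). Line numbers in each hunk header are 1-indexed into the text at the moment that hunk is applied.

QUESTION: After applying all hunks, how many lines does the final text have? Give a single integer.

Hunk 1: at line 1 remove [awq] add [luykv] -> 7 lines: fxtr vclej luykv iedgq rmfw lgwgj exobr
Hunk 2: at line 1 remove [vclej,luykv] add [hdhw,qxate] -> 7 lines: fxtr hdhw qxate iedgq rmfw lgwgj exobr
Hunk 3: at line 2 remove [iedgq] add [azhug,iadel,bro] -> 9 lines: fxtr hdhw qxate azhug iadel bro rmfw lgwgj exobr
Hunk 4: at line 2 remove [azhug] add [fgwf] -> 9 lines: fxtr hdhw qxate fgwf iadel bro rmfw lgwgj exobr
Hunk 5: at line 2 remove [qxate] add [uyl] -> 9 lines: fxtr hdhw uyl fgwf iadel bro rmfw lgwgj exobr
Final line count: 9

Answer: 9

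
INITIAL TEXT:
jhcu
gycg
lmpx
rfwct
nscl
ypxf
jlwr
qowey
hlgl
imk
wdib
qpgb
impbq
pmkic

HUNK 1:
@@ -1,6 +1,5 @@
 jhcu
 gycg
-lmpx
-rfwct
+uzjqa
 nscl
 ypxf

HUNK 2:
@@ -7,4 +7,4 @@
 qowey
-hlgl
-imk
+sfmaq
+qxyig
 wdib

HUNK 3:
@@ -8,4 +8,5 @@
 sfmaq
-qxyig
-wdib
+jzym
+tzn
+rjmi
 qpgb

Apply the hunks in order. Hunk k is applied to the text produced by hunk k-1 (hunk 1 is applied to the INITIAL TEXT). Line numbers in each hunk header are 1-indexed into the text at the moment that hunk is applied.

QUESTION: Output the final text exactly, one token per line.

Hunk 1: at line 1 remove [lmpx,rfwct] add [uzjqa] -> 13 lines: jhcu gycg uzjqa nscl ypxf jlwr qowey hlgl imk wdib qpgb impbq pmkic
Hunk 2: at line 7 remove [hlgl,imk] add [sfmaq,qxyig] -> 13 lines: jhcu gycg uzjqa nscl ypxf jlwr qowey sfmaq qxyig wdib qpgb impbq pmkic
Hunk 3: at line 8 remove [qxyig,wdib] add [jzym,tzn,rjmi] -> 14 lines: jhcu gycg uzjqa nscl ypxf jlwr qowey sfmaq jzym tzn rjmi qpgb impbq pmkic

Answer: jhcu
gycg
uzjqa
nscl
ypxf
jlwr
qowey
sfmaq
jzym
tzn
rjmi
qpgb
impbq
pmkic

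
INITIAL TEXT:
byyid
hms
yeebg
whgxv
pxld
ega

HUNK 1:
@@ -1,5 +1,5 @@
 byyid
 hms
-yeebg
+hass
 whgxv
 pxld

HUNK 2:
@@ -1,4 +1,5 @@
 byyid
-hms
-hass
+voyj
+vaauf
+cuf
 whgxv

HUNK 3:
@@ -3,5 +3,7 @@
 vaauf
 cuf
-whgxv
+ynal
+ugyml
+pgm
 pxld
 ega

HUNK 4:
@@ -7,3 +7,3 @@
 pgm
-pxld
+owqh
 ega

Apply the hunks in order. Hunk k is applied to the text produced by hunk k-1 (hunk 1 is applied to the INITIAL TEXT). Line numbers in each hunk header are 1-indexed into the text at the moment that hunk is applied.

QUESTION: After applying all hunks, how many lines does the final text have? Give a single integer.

Answer: 9

Derivation:
Hunk 1: at line 1 remove [yeebg] add [hass] -> 6 lines: byyid hms hass whgxv pxld ega
Hunk 2: at line 1 remove [hms,hass] add [voyj,vaauf,cuf] -> 7 lines: byyid voyj vaauf cuf whgxv pxld ega
Hunk 3: at line 3 remove [whgxv] add [ynal,ugyml,pgm] -> 9 lines: byyid voyj vaauf cuf ynal ugyml pgm pxld ega
Hunk 4: at line 7 remove [pxld] add [owqh] -> 9 lines: byyid voyj vaauf cuf ynal ugyml pgm owqh ega
Final line count: 9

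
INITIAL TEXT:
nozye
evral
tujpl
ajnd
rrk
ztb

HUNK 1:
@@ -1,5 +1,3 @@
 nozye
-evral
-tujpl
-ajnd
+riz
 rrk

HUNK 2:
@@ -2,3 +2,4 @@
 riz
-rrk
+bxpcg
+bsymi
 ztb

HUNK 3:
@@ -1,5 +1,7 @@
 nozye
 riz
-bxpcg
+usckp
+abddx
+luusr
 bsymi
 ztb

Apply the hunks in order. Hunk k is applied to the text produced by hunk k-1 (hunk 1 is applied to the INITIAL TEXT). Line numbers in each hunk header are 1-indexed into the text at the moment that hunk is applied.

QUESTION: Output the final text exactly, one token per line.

Answer: nozye
riz
usckp
abddx
luusr
bsymi
ztb

Derivation:
Hunk 1: at line 1 remove [evral,tujpl,ajnd] add [riz] -> 4 lines: nozye riz rrk ztb
Hunk 2: at line 2 remove [rrk] add [bxpcg,bsymi] -> 5 lines: nozye riz bxpcg bsymi ztb
Hunk 3: at line 1 remove [bxpcg] add [usckp,abddx,luusr] -> 7 lines: nozye riz usckp abddx luusr bsymi ztb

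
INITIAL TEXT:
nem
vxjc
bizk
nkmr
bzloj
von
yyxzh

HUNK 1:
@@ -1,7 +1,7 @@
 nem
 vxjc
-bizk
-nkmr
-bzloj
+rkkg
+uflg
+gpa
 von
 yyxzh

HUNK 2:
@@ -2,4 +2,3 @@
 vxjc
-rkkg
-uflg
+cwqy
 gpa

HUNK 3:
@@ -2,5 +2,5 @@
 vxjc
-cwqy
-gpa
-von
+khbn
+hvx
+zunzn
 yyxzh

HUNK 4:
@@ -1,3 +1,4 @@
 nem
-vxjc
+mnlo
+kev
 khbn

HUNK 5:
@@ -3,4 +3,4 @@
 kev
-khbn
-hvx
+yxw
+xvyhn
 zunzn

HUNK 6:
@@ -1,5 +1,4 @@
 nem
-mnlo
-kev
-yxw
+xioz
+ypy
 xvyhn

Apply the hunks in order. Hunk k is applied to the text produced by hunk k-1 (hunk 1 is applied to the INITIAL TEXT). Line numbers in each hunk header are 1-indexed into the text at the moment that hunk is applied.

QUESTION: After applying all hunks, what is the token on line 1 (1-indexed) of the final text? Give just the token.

Hunk 1: at line 1 remove [bizk,nkmr,bzloj] add [rkkg,uflg,gpa] -> 7 lines: nem vxjc rkkg uflg gpa von yyxzh
Hunk 2: at line 2 remove [rkkg,uflg] add [cwqy] -> 6 lines: nem vxjc cwqy gpa von yyxzh
Hunk 3: at line 2 remove [cwqy,gpa,von] add [khbn,hvx,zunzn] -> 6 lines: nem vxjc khbn hvx zunzn yyxzh
Hunk 4: at line 1 remove [vxjc] add [mnlo,kev] -> 7 lines: nem mnlo kev khbn hvx zunzn yyxzh
Hunk 5: at line 3 remove [khbn,hvx] add [yxw,xvyhn] -> 7 lines: nem mnlo kev yxw xvyhn zunzn yyxzh
Hunk 6: at line 1 remove [mnlo,kev,yxw] add [xioz,ypy] -> 6 lines: nem xioz ypy xvyhn zunzn yyxzh
Final line 1: nem

Answer: nem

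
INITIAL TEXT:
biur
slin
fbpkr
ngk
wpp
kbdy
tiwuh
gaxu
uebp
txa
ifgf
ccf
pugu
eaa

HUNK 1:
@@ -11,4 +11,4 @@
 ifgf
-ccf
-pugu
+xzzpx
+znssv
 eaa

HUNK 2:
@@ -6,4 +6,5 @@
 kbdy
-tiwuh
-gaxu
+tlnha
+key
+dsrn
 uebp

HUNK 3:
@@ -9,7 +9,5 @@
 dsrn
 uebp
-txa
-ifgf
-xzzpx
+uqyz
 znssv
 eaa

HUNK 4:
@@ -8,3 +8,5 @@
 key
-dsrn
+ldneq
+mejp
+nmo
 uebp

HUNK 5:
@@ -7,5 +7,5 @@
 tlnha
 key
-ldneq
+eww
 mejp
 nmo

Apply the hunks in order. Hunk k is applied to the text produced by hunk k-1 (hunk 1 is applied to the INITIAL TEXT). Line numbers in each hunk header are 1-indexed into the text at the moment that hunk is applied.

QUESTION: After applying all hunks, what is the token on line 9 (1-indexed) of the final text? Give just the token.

Hunk 1: at line 11 remove [ccf,pugu] add [xzzpx,znssv] -> 14 lines: biur slin fbpkr ngk wpp kbdy tiwuh gaxu uebp txa ifgf xzzpx znssv eaa
Hunk 2: at line 6 remove [tiwuh,gaxu] add [tlnha,key,dsrn] -> 15 lines: biur slin fbpkr ngk wpp kbdy tlnha key dsrn uebp txa ifgf xzzpx znssv eaa
Hunk 3: at line 9 remove [txa,ifgf,xzzpx] add [uqyz] -> 13 lines: biur slin fbpkr ngk wpp kbdy tlnha key dsrn uebp uqyz znssv eaa
Hunk 4: at line 8 remove [dsrn] add [ldneq,mejp,nmo] -> 15 lines: biur slin fbpkr ngk wpp kbdy tlnha key ldneq mejp nmo uebp uqyz znssv eaa
Hunk 5: at line 7 remove [ldneq] add [eww] -> 15 lines: biur slin fbpkr ngk wpp kbdy tlnha key eww mejp nmo uebp uqyz znssv eaa
Final line 9: eww

Answer: eww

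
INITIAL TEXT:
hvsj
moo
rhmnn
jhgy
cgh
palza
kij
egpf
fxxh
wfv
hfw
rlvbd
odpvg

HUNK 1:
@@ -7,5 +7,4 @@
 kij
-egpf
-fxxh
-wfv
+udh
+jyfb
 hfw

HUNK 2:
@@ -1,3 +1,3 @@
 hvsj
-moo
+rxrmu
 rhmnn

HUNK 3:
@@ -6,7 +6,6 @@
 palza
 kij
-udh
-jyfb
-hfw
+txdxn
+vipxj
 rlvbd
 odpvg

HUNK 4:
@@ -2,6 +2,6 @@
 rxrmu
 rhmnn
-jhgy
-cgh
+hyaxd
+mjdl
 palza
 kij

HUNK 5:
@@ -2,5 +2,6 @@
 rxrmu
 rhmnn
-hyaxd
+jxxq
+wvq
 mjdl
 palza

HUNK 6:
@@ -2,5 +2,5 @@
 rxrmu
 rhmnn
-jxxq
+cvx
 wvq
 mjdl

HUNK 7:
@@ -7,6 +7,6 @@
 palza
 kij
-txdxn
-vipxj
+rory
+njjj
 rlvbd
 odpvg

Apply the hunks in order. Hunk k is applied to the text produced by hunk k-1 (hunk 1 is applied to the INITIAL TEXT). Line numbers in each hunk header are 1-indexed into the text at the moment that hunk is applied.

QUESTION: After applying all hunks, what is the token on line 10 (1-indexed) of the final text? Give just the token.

Hunk 1: at line 7 remove [egpf,fxxh,wfv] add [udh,jyfb] -> 12 lines: hvsj moo rhmnn jhgy cgh palza kij udh jyfb hfw rlvbd odpvg
Hunk 2: at line 1 remove [moo] add [rxrmu] -> 12 lines: hvsj rxrmu rhmnn jhgy cgh palza kij udh jyfb hfw rlvbd odpvg
Hunk 3: at line 6 remove [udh,jyfb,hfw] add [txdxn,vipxj] -> 11 lines: hvsj rxrmu rhmnn jhgy cgh palza kij txdxn vipxj rlvbd odpvg
Hunk 4: at line 2 remove [jhgy,cgh] add [hyaxd,mjdl] -> 11 lines: hvsj rxrmu rhmnn hyaxd mjdl palza kij txdxn vipxj rlvbd odpvg
Hunk 5: at line 2 remove [hyaxd] add [jxxq,wvq] -> 12 lines: hvsj rxrmu rhmnn jxxq wvq mjdl palza kij txdxn vipxj rlvbd odpvg
Hunk 6: at line 2 remove [jxxq] add [cvx] -> 12 lines: hvsj rxrmu rhmnn cvx wvq mjdl palza kij txdxn vipxj rlvbd odpvg
Hunk 7: at line 7 remove [txdxn,vipxj] add [rory,njjj] -> 12 lines: hvsj rxrmu rhmnn cvx wvq mjdl palza kij rory njjj rlvbd odpvg
Final line 10: njjj

Answer: njjj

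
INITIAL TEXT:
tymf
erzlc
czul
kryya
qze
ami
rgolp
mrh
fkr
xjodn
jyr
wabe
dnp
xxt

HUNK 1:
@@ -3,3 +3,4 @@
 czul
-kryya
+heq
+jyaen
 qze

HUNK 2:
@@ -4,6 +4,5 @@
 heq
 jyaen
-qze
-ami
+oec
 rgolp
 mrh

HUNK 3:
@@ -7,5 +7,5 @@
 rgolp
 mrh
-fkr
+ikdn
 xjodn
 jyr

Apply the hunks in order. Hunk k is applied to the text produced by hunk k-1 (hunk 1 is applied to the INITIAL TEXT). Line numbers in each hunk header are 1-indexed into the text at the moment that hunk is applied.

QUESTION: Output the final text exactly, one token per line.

Hunk 1: at line 3 remove [kryya] add [heq,jyaen] -> 15 lines: tymf erzlc czul heq jyaen qze ami rgolp mrh fkr xjodn jyr wabe dnp xxt
Hunk 2: at line 4 remove [qze,ami] add [oec] -> 14 lines: tymf erzlc czul heq jyaen oec rgolp mrh fkr xjodn jyr wabe dnp xxt
Hunk 3: at line 7 remove [fkr] add [ikdn] -> 14 lines: tymf erzlc czul heq jyaen oec rgolp mrh ikdn xjodn jyr wabe dnp xxt

Answer: tymf
erzlc
czul
heq
jyaen
oec
rgolp
mrh
ikdn
xjodn
jyr
wabe
dnp
xxt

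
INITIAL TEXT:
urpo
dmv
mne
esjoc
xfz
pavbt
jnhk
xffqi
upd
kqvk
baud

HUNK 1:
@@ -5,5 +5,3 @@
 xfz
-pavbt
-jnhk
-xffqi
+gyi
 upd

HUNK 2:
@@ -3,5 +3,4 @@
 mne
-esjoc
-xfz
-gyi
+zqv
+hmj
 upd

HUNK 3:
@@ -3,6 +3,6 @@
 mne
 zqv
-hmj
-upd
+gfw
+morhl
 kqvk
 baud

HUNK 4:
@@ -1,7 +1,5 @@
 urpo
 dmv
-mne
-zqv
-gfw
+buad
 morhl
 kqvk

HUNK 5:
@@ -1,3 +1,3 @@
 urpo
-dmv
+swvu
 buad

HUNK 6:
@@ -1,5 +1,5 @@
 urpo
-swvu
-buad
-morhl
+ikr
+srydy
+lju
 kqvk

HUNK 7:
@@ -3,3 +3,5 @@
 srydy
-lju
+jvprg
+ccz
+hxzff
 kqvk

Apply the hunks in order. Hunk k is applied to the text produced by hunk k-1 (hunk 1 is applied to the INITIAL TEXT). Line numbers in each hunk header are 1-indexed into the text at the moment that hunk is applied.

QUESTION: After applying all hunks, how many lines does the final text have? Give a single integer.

Hunk 1: at line 5 remove [pavbt,jnhk,xffqi] add [gyi] -> 9 lines: urpo dmv mne esjoc xfz gyi upd kqvk baud
Hunk 2: at line 3 remove [esjoc,xfz,gyi] add [zqv,hmj] -> 8 lines: urpo dmv mne zqv hmj upd kqvk baud
Hunk 3: at line 3 remove [hmj,upd] add [gfw,morhl] -> 8 lines: urpo dmv mne zqv gfw morhl kqvk baud
Hunk 4: at line 1 remove [mne,zqv,gfw] add [buad] -> 6 lines: urpo dmv buad morhl kqvk baud
Hunk 5: at line 1 remove [dmv] add [swvu] -> 6 lines: urpo swvu buad morhl kqvk baud
Hunk 6: at line 1 remove [swvu,buad,morhl] add [ikr,srydy,lju] -> 6 lines: urpo ikr srydy lju kqvk baud
Hunk 7: at line 3 remove [lju] add [jvprg,ccz,hxzff] -> 8 lines: urpo ikr srydy jvprg ccz hxzff kqvk baud
Final line count: 8

Answer: 8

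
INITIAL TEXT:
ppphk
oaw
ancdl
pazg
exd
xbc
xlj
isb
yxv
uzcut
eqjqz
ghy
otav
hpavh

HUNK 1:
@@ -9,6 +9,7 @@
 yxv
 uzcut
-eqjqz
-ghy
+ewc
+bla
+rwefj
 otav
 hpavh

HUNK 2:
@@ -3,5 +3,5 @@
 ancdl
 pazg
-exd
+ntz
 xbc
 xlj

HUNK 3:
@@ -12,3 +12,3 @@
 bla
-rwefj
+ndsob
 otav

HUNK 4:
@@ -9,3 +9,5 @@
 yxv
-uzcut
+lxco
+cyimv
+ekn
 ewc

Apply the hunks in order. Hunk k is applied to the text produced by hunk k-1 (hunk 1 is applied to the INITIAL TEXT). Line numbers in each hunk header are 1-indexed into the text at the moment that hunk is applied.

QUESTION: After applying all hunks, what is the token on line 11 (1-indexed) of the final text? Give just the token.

Answer: cyimv

Derivation:
Hunk 1: at line 9 remove [eqjqz,ghy] add [ewc,bla,rwefj] -> 15 lines: ppphk oaw ancdl pazg exd xbc xlj isb yxv uzcut ewc bla rwefj otav hpavh
Hunk 2: at line 3 remove [exd] add [ntz] -> 15 lines: ppphk oaw ancdl pazg ntz xbc xlj isb yxv uzcut ewc bla rwefj otav hpavh
Hunk 3: at line 12 remove [rwefj] add [ndsob] -> 15 lines: ppphk oaw ancdl pazg ntz xbc xlj isb yxv uzcut ewc bla ndsob otav hpavh
Hunk 4: at line 9 remove [uzcut] add [lxco,cyimv,ekn] -> 17 lines: ppphk oaw ancdl pazg ntz xbc xlj isb yxv lxco cyimv ekn ewc bla ndsob otav hpavh
Final line 11: cyimv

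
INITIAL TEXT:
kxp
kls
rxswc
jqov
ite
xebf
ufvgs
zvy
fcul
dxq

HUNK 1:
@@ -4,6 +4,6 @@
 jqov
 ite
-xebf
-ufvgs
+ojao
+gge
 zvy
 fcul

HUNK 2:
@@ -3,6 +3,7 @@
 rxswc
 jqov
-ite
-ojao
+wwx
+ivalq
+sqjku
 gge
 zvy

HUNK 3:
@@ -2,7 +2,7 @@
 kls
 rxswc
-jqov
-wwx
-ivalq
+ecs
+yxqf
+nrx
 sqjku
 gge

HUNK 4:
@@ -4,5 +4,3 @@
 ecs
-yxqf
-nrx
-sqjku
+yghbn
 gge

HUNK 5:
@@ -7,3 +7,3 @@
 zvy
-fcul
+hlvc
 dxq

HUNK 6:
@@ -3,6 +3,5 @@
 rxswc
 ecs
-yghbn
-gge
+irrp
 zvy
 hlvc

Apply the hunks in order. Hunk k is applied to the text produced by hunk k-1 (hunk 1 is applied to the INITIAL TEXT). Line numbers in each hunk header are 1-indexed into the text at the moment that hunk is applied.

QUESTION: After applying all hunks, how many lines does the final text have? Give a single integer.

Answer: 8

Derivation:
Hunk 1: at line 4 remove [xebf,ufvgs] add [ojao,gge] -> 10 lines: kxp kls rxswc jqov ite ojao gge zvy fcul dxq
Hunk 2: at line 3 remove [ite,ojao] add [wwx,ivalq,sqjku] -> 11 lines: kxp kls rxswc jqov wwx ivalq sqjku gge zvy fcul dxq
Hunk 3: at line 2 remove [jqov,wwx,ivalq] add [ecs,yxqf,nrx] -> 11 lines: kxp kls rxswc ecs yxqf nrx sqjku gge zvy fcul dxq
Hunk 4: at line 4 remove [yxqf,nrx,sqjku] add [yghbn] -> 9 lines: kxp kls rxswc ecs yghbn gge zvy fcul dxq
Hunk 5: at line 7 remove [fcul] add [hlvc] -> 9 lines: kxp kls rxswc ecs yghbn gge zvy hlvc dxq
Hunk 6: at line 3 remove [yghbn,gge] add [irrp] -> 8 lines: kxp kls rxswc ecs irrp zvy hlvc dxq
Final line count: 8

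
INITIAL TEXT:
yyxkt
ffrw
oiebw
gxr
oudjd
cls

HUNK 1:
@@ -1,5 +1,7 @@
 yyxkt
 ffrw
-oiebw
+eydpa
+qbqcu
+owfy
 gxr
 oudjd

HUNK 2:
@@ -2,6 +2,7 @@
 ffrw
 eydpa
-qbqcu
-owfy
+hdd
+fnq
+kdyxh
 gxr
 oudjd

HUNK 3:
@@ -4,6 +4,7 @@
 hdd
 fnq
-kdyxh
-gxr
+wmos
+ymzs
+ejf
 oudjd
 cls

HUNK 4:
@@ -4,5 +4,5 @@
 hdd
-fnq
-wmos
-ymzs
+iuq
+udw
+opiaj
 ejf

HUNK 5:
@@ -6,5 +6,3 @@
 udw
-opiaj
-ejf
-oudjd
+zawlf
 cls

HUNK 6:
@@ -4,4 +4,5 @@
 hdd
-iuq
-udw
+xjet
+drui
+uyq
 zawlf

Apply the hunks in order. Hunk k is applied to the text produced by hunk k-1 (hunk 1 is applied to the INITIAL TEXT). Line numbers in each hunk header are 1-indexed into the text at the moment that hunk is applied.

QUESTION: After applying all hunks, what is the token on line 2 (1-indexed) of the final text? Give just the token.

Hunk 1: at line 1 remove [oiebw] add [eydpa,qbqcu,owfy] -> 8 lines: yyxkt ffrw eydpa qbqcu owfy gxr oudjd cls
Hunk 2: at line 2 remove [qbqcu,owfy] add [hdd,fnq,kdyxh] -> 9 lines: yyxkt ffrw eydpa hdd fnq kdyxh gxr oudjd cls
Hunk 3: at line 4 remove [kdyxh,gxr] add [wmos,ymzs,ejf] -> 10 lines: yyxkt ffrw eydpa hdd fnq wmos ymzs ejf oudjd cls
Hunk 4: at line 4 remove [fnq,wmos,ymzs] add [iuq,udw,opiaj] -> 10 lines: yyxkt ffrw eydpa hdd iuq udw opiaj ejf oudjd cls
Hunk 5: at line 6 remove [opiaj,ejf,oudjd] add [zawlf] -> 8 lines: yyxkt ffrw eydpa hdd iuq udw zawlf cls
Hunk 6: at line 4 remove [iuq,udw] add [xjet,drui,uyq] -> 9 lines: yyxkt ffrw eydpa hdd xjet drui uyq zawlf cls
Final line 2: ffrw

Answer: ffrw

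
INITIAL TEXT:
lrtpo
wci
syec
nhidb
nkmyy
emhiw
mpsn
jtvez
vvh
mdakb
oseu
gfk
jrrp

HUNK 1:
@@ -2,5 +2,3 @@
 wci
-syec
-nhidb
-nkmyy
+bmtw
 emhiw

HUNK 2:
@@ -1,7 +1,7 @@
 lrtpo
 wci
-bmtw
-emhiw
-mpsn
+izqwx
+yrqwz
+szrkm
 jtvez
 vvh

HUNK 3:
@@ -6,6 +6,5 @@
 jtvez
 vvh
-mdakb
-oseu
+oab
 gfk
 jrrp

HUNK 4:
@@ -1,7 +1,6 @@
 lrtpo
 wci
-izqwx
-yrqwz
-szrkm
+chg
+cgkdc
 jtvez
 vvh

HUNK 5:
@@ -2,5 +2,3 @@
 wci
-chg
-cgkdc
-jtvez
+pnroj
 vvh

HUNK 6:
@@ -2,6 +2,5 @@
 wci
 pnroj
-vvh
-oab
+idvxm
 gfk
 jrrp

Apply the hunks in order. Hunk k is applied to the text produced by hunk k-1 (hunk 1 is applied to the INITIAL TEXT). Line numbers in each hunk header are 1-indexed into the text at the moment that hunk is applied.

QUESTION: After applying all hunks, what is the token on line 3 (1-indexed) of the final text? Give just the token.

Hunk 1: at line 2 remove [syec,nhidb,nkmyy] add [bmtw] -> 11 lines: lrtpo wci bmtw emhiw mpsn jtvez vvh mdakb oseu gfk jrrp
Hunk 2: at line 1 remove [bmtw,emhiw,mpsn] add [izqwx,yrqwz,szrkm] -> 11 lines: lrtpo wci izqwx yrqwz szrkm jtvez vvh mdakb oseu gfk jrrp
Hunk 3: at line 6 remove [mdakb,oseu] add [oab] -> 10 lines: lrtpo wci izqwx yrqwz szrkm jtvez vvh oab gfk jrrp
Hunk 4: at line 1 remove [izqwx,yrqwz,szrkm] add [chg,cgkdc] -> 9 lines: lrtpo wci chg cgkdc jtvez vvh oab gfk jrrp
Hunk 5: at line 2 remove [chg,cgkdc,jtvez] add [pnroj] -> 7 lines: lrtpo wci pnroj vvh oab gfk jrrp
Hunk 6: at line 2 remove [vvh,oab] add [idvxm] -> 6 lines: lrtpo wci pnroj idvxm gfk jrrp
Final line 3: pnroj

Answer: pnroj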